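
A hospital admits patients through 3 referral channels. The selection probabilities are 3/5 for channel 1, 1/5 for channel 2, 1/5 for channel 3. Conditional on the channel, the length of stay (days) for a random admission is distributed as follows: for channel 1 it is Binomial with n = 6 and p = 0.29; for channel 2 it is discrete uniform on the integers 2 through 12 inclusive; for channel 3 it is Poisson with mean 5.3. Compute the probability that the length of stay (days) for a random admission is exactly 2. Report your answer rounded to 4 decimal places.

0.2245

Conditional on each channel, P(X = 2): 1: 0.320568; 2: 0.0909091; 3: 0.0701069.
By total probability, P(X = 2) = 0.6·0.320568 + 0.2·0.0909091 + 0.2·0.0701069 = 0.224544.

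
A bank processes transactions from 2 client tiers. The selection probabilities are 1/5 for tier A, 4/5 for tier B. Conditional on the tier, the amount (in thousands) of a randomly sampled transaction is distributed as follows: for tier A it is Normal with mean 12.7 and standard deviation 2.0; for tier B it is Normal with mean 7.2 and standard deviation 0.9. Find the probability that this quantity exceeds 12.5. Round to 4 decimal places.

Conditional on each tier, P(X > 12.5): A: 0.539828; B: 1.944e-09.
By total probability, P(X > 12.5) = 0.2·0.539828 + 0.8·1.944e-09 = 0.107966.

0.1080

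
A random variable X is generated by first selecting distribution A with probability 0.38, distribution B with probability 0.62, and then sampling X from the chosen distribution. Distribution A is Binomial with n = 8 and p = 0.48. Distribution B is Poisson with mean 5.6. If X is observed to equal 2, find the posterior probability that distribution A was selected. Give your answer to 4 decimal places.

0.5741

Likelihoods P(X=2 | ·): A: 0.127544; B: 0.0579825.
Posterior ∝ prior × likelihood. Numerator for A: 0.38·0.127544 = 0.0484668.
Normalizing constant: 0.38·0.127544 + 0.62·0.0579825 = 0.0844159.
P(A | observation) = 0.0484668 / 0.0844159 = 0.574143.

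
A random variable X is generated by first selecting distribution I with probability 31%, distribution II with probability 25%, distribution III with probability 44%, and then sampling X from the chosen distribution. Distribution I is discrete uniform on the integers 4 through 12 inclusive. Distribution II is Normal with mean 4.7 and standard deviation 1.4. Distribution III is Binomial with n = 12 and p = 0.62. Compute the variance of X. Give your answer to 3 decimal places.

5.513

Per component, I: μ=8, E[X²]=70.6667; II: μ=4.7, E[X²]=24.05; III: μ=7.44, E[X²]=58.1808.
E[X] = 0.31·8 + 0.25·4.7 + 0.44·7.44 = 6.9286.
E[X²] = 0.31·70.6667 + 0.25·24.05 + 0.44·58.1808 = 53.5187.
Var(X) = E[X²] − (E[X])² = 53.5187 − 48.0055 = 5.51322.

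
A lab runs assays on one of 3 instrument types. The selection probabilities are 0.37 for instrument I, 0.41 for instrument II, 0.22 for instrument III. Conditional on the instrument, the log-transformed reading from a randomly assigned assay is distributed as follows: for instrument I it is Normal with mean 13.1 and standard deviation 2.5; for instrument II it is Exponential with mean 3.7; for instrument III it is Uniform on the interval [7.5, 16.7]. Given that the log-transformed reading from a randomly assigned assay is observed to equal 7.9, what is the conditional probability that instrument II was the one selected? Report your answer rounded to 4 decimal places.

0.2991

Likelihoods f(7.9 | ·): I: 0.0183444; II: 0.0319537; III: 0.108696.
Posterior ∝ prior × likelihood. Numerator for II: 0.41·0.0319537 = 0.013101.
Normalizing constant: 0.37·0.0183444 + 0.41·0.0319537 + 0.22·0.108696 = 0.0438015.
P(II | observation) = 0.013101 / 0.0438015 = 0.2991.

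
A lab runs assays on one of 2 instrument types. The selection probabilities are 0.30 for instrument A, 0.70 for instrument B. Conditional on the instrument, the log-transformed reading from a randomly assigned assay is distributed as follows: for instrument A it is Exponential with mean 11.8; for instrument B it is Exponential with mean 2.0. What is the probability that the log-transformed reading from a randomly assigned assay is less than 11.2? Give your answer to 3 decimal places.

Conditional on each instrument, P(X < 11.2): A: 0.612931; B: 0.996302.
By total probability, P(X < 11.2) = 0.3·0.612931 + 0.7·0.996302 = 0.881291.

0.881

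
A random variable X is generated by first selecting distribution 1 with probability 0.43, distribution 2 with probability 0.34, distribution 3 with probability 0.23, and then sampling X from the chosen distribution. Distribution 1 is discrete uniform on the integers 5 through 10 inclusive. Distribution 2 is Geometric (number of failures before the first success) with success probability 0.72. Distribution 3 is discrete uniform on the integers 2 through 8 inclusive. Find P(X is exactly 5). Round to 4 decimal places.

Conditional on each component, P(X = 5): 1: 0.166667; 2: 0.00123915; 3: 0.142857.
By total probability, P(X = 5) = 0.43·0.166667 + 0.34·0.00123915 + 0.23·0.142857 = 0.104945.

0.1049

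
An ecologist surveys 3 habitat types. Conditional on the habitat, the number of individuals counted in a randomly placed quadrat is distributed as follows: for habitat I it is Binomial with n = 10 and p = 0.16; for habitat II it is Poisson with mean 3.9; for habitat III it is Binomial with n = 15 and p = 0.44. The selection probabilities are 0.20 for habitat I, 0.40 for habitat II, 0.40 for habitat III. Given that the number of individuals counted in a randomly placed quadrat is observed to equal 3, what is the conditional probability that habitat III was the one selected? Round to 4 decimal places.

Likelihoods P(X=3 | ·): I: 0.145043; II: 0.200122; III: 0.036866.
Posterior ∝ prior × likelihood. Numerator for III: 0.4·0.036866 = 0.0147464.
Normalizing constant: 0.2·0.145043 + 0.4·0.200122 + 0.4·0.036866 = 0.123804.
P(III | observation) = 0.0147464 / 0.123804 = 0.119111.

0.1191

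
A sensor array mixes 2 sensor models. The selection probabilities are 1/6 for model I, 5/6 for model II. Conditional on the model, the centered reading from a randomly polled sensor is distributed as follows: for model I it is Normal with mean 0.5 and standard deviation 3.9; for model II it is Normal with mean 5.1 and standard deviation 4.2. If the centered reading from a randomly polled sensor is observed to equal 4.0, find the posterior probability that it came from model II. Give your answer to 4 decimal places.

0.8703

Likelihoods f(4.0 | ·): I: 0.0683844; II: 0.0917837.
Posterior ∝ prior × likelihood. Numerator for II: 0.833333·0.0917837 = 0.0764865.
Normalizing constant: 0.166667·0.0683844 + 0.833333·0.0917837 = 0.0878838.
P(II | observation) = 0.0764865 / 0.0878838 = 0.870313.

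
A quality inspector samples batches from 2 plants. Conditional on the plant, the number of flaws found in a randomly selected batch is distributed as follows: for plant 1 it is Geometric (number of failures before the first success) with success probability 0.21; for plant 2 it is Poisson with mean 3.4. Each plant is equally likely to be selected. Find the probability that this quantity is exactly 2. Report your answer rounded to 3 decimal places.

0.162

Conditional on each plant, P(X = 2): 1: 0.131061; 2: 0.192898.
By total probability, P(X = 2) = 0.5·0.131061 + 0.5·0.192898 = 0.161979.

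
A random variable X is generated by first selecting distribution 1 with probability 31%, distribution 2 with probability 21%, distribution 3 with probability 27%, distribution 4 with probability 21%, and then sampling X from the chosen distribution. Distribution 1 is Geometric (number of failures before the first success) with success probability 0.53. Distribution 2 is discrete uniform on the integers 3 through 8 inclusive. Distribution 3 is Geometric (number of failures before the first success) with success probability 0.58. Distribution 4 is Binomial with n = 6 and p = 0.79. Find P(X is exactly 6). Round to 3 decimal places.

0.089

Conditional on each component, P(X = 6): 1: 0.00571298; 2: 0.166667; 3: 0.00318364; 4: 0.243087.
By total probability, P(X = 6) = 0.31·0.00571298 + 0.21·0.166667 + 0.27·0.00318364 + 0.21·0.243087 = 0.088679.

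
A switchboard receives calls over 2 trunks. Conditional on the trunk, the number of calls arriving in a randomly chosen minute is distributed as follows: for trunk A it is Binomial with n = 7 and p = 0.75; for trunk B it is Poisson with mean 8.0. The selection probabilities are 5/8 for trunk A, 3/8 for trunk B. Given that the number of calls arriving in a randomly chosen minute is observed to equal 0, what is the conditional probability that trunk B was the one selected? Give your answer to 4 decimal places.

Likelihoods P(X=0 | ·): A: 6.10352e-05; B: 0.000335463.
Posterior ∝ prior × likelihood. Numerator for B: 0.375·0.000335463 = 0.000125798.
Normalizing constant: 0.625·6.10352e-05 + 0.375·0.000335463 = 0.000163945.
P(B | observation) = 0.000125798 / 0.000163945 = 0.767319.

0.7673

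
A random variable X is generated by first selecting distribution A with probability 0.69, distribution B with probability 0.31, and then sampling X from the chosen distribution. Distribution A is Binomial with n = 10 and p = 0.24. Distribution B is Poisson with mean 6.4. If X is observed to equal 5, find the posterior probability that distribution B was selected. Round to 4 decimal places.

0.5676

Likelihoods P(X=5 | ·): A: 0.0508774; B: 0.148674.
Posterior ∝ prior × likelihood. Numerator for B: 0.31·0.148674 = 0.0460888.
Normalizing constant: 0.69·0.0508774 + 0.31·0.148674 = 0.0811942.
P(B | observation) = 0.0460888 / 0.0811942 = 0.567637.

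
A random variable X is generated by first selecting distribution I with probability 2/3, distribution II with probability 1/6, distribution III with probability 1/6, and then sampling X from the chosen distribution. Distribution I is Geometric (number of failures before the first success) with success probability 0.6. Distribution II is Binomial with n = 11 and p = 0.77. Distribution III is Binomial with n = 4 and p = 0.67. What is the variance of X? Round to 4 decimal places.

Per component, I: μ=0.666667, E[X²]=1.55556; II: μ=8.47, E[X²]=73.689; III: μ=2.68, E[X²]=8.0668.
E[X] = 0.666667·0.666667 + 0.166667·8.47 + 0.166667·2.68 = 2.30278.
E[X²] = 0.666667·1.55556 + 0.166667·73.689 + 0.166667·8.0668 = 14.663.
Var(X) = E[X²] − (E[X])² = 14.663 − 5.30279 = 9.36022.

9.3602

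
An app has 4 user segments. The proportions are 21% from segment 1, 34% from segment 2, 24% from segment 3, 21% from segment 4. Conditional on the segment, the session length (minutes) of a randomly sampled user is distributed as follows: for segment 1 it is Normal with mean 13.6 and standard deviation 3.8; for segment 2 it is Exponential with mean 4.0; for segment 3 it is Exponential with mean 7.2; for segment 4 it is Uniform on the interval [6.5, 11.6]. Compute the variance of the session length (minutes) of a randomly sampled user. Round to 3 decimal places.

33.756

Per component, 1: μ=13.6, E[X²]=199.4; 2: μ=4, E[X²]=32; 3: μ=7.2, E[X²]=103.68; 4: μ=9.05, E[X²]=84.07.
E[X] = 0.21·13.6 + 0.34·4 + 0.24·7.2 + 0.21·9.05 = 7.8445.
E[X²] = 0.21·199.4 + 0.34·32 + 0.24·103.68 + 0.21·84.07 = 95.2919.
Var(X) = E[X²] − (E[X])² = 95.2919 − 61.5362 = 33.7557.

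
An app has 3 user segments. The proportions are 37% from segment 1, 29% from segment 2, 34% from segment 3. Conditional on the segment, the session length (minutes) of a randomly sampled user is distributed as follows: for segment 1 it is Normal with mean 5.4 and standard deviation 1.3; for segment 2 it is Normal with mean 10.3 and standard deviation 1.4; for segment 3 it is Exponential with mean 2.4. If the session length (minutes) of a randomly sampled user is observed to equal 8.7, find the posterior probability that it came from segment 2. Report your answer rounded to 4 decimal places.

0.8382

Likelihoods f(8.7 | ·): 1: 0.0122382; 2: 0.148307; 3: 0.0111038.
Posterior ∝ prior × likelihood. Numerator for 2: 0.29·0.148307 = 0.043009.
Normalizing constant: 0.37·0.0122382 + 0.29·0.148307 + 0.34·0.0111038 = 0.0513124.
P(2 | observation) = 0.043009 / 0.0513124 = 0.838179.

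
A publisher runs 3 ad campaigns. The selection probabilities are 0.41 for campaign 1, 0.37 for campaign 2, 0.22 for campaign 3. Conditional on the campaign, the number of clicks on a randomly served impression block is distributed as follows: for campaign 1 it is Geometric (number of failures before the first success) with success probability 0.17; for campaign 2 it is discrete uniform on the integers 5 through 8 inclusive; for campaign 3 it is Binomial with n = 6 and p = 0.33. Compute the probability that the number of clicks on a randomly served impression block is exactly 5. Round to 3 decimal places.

Conditional on each campaign, P(X = 5): 1: 0.0669637; 2: 0.25; 3: 0.0157324.
By total probability, P(X = 5) = 0.41·0.0669637 + 0.37·0.25 + 0.22·0.0157324 = 0.123416.

0.123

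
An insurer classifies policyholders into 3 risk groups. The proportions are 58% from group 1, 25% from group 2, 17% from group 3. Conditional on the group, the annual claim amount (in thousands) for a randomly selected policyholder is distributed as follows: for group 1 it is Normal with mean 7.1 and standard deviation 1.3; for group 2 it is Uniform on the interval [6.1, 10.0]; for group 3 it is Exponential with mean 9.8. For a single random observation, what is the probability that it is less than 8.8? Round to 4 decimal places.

0.7984

Conditional on each group, P(X < 8.8): 1: 0.904511; 2: 0.692308; 3: 0.5926.
By total probability, P(X < 8.8) = 0.58·0.904511 + 0.25·0.692308 + 0.17·0.5926 = 0.798435.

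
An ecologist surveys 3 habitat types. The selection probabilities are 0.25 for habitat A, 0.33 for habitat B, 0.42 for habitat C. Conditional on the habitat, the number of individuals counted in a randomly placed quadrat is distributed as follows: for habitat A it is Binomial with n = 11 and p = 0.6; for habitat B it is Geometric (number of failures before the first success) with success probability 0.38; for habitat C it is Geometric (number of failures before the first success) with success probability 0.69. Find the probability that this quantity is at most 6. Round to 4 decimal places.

Conditional on each habitat, P(X ≤ 6): A: 0.467226; B: 0.964784; C: 0.999725.
By total probability, P(X ≤ 6) = 0.25·0.467226 + 0.33·0.964784 + 0.42·0.999725 = 0.85507.

0.8551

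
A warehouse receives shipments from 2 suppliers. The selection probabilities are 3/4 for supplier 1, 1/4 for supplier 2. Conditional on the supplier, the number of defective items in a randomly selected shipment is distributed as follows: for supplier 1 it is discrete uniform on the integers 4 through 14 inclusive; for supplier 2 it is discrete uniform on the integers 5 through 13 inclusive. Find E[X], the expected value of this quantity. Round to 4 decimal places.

Component means — 1: 9; 2: 9.
E[X] = 0.75·9 + 0.25·9 = 9.

9.0000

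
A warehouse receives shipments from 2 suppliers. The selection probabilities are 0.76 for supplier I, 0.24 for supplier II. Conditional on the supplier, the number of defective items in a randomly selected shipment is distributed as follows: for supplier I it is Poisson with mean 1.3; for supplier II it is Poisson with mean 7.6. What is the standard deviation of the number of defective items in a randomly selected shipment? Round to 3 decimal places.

Per component, I: μ=1.3, E[X²]=2.99; II: μ=7.6, E[X²]=65.36.
E[X] = 0.76·1.3 + 0.24·7.6 = 2.812.
E[X²] = 0.76·2.99 + 0.24·65.36 = 17.9588.
Var(X) = E[X²] − (E[X])² = 17.9588 − 7.90734 = 10.0515.
SD(X) = √10.0515 = 3.1704.

3.170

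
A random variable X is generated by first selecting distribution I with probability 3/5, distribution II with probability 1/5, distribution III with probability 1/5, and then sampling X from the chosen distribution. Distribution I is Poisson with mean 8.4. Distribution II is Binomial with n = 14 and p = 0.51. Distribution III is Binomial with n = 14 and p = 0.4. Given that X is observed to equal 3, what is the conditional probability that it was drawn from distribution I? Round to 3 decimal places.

0.392

Likelihoods P(X=3 | ·): I: 0.0222133; II: 0.0188786; III: 0.0845172.
Posterior ∝ prior × likelihood. Numerator for I: 0.6·0.0222133 = 0.013328.
Normalizing constant: 0.6·0.0222133 + 0.2·0.0188786 + 0.2·0.0845172 = 0.0340071.
P(I | observation) = 0.013328 / 0.0340071 = 0.391917.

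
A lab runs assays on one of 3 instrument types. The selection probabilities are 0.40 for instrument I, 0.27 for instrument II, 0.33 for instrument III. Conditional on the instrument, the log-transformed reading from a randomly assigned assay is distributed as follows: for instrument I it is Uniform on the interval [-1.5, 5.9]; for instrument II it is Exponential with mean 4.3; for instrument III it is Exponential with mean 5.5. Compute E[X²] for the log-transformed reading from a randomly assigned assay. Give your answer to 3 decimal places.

33.711

For each component E[X²] = Var + (mean)², giving I: 9.40333; II: 36.98; III: 60.5.
Overall E[X²] = 0.4·9.40333 + 0.27·36.98 + 0.33·60.5 = 33.7109.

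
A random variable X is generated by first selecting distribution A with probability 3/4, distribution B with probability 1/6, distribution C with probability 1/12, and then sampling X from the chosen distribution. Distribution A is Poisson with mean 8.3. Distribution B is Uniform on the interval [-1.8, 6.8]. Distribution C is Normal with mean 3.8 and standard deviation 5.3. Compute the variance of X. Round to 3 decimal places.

15.087

Per component, A: μ=8.3, E[X²]=77.19; B: μ=2.5, E[X²]=12.4133; C: μ=3.8, E[X²]=42.53.
E[X] = 0.75·8.3 + 0.166667·2.5 + 0.0833333·3.8 = 6.95833.
E[X²] = 0.75·77.19 + 0.166667·12.4133 + 0.0833333·42.53 = 63.5056.
Var(X) = E[X²] − (E[X])² = 63.5056 − 48.4184 = 15.0872.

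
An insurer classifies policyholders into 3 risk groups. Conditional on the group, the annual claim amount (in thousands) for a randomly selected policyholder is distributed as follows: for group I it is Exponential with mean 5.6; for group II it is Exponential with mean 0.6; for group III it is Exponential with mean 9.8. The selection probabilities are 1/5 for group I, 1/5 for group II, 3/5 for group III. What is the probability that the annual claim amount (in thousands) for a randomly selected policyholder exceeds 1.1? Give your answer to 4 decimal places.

0.7326

Conditional on each group, P(X > 1.1): I: 0.82166; II: 0.15988; III: 0.893825.
By total probability, P(X > 1.1) = 0.2·0.82166 + 0.2·0.15988 + 0.6·0.893825 = 0.732603.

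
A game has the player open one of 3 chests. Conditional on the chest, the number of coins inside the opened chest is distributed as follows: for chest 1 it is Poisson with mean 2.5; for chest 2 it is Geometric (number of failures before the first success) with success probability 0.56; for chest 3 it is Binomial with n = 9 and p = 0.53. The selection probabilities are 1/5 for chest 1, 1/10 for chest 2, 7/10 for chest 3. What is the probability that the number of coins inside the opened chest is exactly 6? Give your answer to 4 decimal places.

Conditional on each chest, P(X = 6): 1: 0.0278337; 2: 0.00406354; 3: 0.193298.
By total probability, P(X = 6) = 0.2·0.0278337 + 0.1·0.00406354 + 0.7·0.193298 = 0.141282.

0.1413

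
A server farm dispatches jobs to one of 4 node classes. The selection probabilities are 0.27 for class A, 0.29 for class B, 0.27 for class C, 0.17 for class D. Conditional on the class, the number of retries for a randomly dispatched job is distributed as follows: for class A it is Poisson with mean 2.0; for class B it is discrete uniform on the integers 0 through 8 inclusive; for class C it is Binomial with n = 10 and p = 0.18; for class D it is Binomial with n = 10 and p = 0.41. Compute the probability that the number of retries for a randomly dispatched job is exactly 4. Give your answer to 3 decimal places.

0.117

Conditional on each class, P(X = 4): A: 0.0902235; B: 0.111111; C: 0.0670181; D: 0.250303.
By total probability, P(X = 4) = 0.27·0.0902235 + 0.29·0.111111 + 0.27·0.0670181 + 0.17·0.250303 = 0.117229.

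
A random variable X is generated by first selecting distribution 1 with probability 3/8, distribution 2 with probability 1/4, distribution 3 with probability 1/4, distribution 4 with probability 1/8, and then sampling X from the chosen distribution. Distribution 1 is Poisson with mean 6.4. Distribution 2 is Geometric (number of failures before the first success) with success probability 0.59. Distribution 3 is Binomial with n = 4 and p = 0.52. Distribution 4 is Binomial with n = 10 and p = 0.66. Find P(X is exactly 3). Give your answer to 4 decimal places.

Conditional on each component, P(X = 3): 1: 0.0725945; 2: 0.0406634; 3: 0.269967; 4: 0.0181203.
By total probability, P(X = 3) = 0.375·0.0725945 + 0.25·0.0406634 + 0.25·0.269967 + 0.125·0.0181203 = 0.107146.

0.1071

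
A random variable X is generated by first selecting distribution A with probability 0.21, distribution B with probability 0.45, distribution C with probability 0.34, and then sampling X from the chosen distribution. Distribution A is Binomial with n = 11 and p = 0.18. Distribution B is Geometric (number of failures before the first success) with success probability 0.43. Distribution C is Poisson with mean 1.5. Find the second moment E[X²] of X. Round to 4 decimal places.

For each component E[X²] = Var + (mean)², giving A: 5.544; B: 4.83991; C: 3.75.
Overall E[X²] = 0.21·5.544 + 0.45·4.83991 + 0.34·3.75 = 4.6172.

4.6172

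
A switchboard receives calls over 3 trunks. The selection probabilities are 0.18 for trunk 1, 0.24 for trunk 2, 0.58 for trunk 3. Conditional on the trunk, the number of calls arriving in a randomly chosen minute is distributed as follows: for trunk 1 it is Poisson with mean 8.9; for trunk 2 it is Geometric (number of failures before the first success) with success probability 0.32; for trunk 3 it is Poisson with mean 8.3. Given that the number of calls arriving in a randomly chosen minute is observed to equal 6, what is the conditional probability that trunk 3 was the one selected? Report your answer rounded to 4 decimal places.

Likelihoods P(X=6 | ·): 1: 0.0941427; 2: 0.0316376; 3: 0.112847.
Posterior ∝ prior × likelihood. Numerator for 3: 0.58·0.112847 = 0.0654515.
Normalizing constant: 0.18·0.0941427 + 0.24·0.0316376 + 0.58·0.112847 = 0.0899902.
P(3 | observation) = 0.0654515 / 0.0899902 = 0.727318.

0.7273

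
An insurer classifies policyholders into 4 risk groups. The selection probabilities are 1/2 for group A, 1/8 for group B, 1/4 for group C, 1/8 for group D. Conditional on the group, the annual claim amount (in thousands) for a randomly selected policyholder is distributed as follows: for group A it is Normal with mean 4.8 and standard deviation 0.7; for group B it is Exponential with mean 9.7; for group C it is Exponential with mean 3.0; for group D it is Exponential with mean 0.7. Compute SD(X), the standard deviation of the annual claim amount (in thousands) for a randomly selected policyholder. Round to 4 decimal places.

Per component, A: μ=4.8, E[X²]=23.53; B: μ=9.7, E[X²]=188.18; C: μ=3, E[X²]=18; D: μ=0.7, E[X²]=0.98.
E[X] = 0.5·4.8 + 0.125·9.7 + 0.25·3 + 0.125·0.7 = 4.45.
E[X²] = 0.5·23.53 + 0.125·188.18 + 0.25·18 + 0.125·0.98 = 39.91.
Var(X) = E[X²] − (E[X])² = 39.91 − 19.8025 = 20.1075.
SD(X) = √20.1075 = 4.48414.

4.4841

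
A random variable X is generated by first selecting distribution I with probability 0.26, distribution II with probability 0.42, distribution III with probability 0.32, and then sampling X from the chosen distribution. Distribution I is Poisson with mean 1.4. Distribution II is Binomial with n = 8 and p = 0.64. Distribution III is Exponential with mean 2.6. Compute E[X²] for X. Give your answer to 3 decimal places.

For each component E[X²] = Var + (mean)², giving I: 3.36; II: 28.0576; III: 13.52.
Overall E[X²] = 0.26·3.36 + 0.42·28.0576 + 0.32·13.52 = 16.9842.

16.984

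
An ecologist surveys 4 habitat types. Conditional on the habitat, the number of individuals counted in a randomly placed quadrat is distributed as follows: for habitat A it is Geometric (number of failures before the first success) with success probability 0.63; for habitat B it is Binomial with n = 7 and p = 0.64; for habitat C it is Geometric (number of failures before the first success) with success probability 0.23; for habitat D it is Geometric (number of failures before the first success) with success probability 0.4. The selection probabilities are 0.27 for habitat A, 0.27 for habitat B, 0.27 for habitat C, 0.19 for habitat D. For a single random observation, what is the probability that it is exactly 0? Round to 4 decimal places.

Conditional on each habitat, P(X = 0): A: 0.63; B: 0.000783642; C: 0.23; D: 0.4.
By total probability, P(X = 0) = 0.27·0.63 + 0.27·0.000783642 + 0.27·0.23 + 0.19·0.4 = 0.308412.

0.3084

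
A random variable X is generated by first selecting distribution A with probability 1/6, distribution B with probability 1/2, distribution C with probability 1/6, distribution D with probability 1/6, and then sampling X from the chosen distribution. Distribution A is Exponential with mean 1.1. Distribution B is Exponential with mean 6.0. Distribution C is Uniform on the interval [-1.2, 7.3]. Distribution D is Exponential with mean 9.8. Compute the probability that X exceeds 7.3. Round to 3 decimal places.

0.227

Conditional on each component, P(X > 7.3): A: 0.00131179; B: 0.296216; C: 0; D: 0.474783.
By total probability, P(X > 7.3) = 0.166667·0.00131179 + 0.5·0.296216 + 0.166667·0 + 0.166667·0.474783 = 0.227457.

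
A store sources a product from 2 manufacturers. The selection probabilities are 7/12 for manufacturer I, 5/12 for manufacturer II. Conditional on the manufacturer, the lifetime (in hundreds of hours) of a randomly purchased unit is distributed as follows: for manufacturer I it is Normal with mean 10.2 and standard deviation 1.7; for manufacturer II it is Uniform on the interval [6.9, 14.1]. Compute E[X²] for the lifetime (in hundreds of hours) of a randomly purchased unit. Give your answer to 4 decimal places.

110.1133

For each component E[X²] = Var + (mean)², giving I: 106.93; II: 114.57.
Overall E[X²] = 0.583333·106.93 + 0.416667·114.57 = 110.113.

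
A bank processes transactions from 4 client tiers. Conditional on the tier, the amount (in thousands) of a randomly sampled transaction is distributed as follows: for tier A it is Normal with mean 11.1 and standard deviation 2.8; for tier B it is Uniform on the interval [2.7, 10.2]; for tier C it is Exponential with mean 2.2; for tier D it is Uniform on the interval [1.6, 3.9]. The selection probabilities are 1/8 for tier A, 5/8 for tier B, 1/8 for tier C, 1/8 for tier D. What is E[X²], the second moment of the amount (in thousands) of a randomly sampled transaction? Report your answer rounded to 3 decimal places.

For each component E[X²] = Var + (mean)², giving A: 131.05; B: 46.29; C: 9.68; D: 8.00333.
Overall E[X²] = 0.125·131.05 + 0.625·46.29 + 0.125·9.68 + 0.125·8.00333 = 47.5229.

47.523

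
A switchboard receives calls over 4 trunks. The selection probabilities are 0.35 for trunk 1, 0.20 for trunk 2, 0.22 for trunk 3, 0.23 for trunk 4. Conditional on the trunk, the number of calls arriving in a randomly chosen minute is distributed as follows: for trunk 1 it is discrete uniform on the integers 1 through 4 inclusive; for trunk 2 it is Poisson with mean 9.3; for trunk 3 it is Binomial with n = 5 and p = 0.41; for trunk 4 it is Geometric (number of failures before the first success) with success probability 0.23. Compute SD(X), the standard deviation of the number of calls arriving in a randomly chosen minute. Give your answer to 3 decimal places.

3.640

Per component, 1: μ=2.5, E[X²]=7.5; 2: μ=9.3, E[X²]=95.79; 3: μ=2.05, E[X²]=5.412; 4: μ=3.34783, E[X²]=25.7637.
E[X] = 0.35·2.5 + 0.2·9.3 + 0.22·2.05 + 0.23·3.34783 = 3.956.
E[X²] = 0.35·7.5 + 0.2·95.79 + 0.22·5.412 + 0.23·25.7637 = 28.8993.
Var(X) = E[X²] − (E[X])² = 28.8993 − 15.6499 = 13.2494.
SD(X) = √13.2494 = 3.63997.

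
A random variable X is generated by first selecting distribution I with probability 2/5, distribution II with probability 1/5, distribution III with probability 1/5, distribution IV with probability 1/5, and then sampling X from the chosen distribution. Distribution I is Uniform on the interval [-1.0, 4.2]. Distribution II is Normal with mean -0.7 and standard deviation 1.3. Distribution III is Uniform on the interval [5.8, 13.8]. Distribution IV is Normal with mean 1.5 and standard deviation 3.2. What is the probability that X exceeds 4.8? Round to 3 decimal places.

0.230

Conditional on each component, P(X > 4.8): I: 0; II: 1.16447e-05; III: 1; IV: 0.151212.
By total probability, P(X > 4.8) = 0.4·0 + 0.2·1.16447e-05 + 0.2·1 + 0.2·0.151212 = 0.230245.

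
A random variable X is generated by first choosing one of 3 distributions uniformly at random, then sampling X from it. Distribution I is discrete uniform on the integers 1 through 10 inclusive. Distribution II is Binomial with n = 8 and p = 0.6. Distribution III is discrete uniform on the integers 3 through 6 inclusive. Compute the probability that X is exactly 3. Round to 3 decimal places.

0.158

Conditional on each component, P(X = 3): I: 0.1; II: 0.123863; III: 0.25.
By total probability, P(X = 3) = 0.333333·0.1 + 0.333333·0.123863 + 0.333333·0.25 = 0.157954.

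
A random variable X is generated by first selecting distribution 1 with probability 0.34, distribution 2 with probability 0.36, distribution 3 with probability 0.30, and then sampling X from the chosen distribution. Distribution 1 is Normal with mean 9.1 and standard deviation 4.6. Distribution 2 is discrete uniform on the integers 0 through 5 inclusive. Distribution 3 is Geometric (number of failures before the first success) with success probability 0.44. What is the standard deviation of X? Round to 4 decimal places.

4.5668

Per component, 1: μ=9.1, E[X²]=103.97; 2: μ=2.5, E[X²]=9.16667; 3: μ=1.27273, E[X²]=4.5124.
E[X] = 0.34·9.1 + 0.36·2.5 + 0.3·1.27273 = 4.37582.
E[X²] = 0.34·103.97 + 0.36·9.16667 + 0.3·4.5124 = 40.0035.
Var(X) = E[X²] − (E[X])² = 40.0035 − 19.1478 = 20.8557.
SD(X) = √20.8557 = 4.56681.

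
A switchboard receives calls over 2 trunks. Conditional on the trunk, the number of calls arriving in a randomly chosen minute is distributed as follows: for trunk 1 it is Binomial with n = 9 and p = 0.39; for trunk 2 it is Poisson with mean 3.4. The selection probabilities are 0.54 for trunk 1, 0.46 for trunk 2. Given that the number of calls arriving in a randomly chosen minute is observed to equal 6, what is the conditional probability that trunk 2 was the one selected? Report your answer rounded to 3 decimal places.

Likelihoods P(X=6 | ·): 1: 0.0670898; 2: 0.0716044.
Posterior ∝ prior × likelihood. Numerator for 2: 0.46·0.0716044 = 0.032938.
Normalizing constant: 0.54·0.0670898 + 0.46·0.0716044 = 0.0691665.
P(2 | observation) = 0.032938 / 0.0691665 = 0.476214.

0.476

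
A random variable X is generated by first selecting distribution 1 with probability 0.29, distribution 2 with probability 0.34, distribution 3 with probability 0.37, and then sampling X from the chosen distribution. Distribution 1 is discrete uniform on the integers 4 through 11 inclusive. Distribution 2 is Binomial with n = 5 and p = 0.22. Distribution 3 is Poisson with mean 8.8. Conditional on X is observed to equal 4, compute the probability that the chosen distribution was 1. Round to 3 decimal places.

Likelihoods P(X=4 | ·): 1: 0.125; 2: 0.00913598; 3: 0.0376641.
Posterior ∝ prior × likelihood. Numerator for 1: 0.29·0.125 = 0.03625.
Normalizing constant: 0.29·0.125 + 0.34·0.00913598 + 0.37·0.0376641 = 0.053292.
P(1 | observation) = 0.03625 / 0.053292 = 0.680215.

0.680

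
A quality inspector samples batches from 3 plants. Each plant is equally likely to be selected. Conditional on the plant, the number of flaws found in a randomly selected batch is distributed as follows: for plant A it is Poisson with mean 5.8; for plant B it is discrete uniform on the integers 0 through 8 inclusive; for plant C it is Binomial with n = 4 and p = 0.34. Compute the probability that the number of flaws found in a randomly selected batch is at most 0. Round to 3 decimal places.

Conditional on each plant, P(X ≤ 0): A: 0.00302755; B: 0.111111; C: 0.189747.
By total probability, P(X ≤ 0) = 0.333333·0.00302755 + 0.333333·0.111111 + 0.333333·0.189747 = 0.101295.

0.101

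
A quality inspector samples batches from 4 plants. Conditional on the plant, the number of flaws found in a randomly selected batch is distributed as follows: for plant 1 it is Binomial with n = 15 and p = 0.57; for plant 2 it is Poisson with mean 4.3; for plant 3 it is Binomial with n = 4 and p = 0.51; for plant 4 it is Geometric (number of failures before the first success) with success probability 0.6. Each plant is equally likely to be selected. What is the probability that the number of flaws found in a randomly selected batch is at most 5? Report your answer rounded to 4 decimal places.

0.6973

Conditional on each plant, P(X ≤ 5): 1: 0.0564592; 2: 0.736663; 3: 1; 4: 0.995904.
By total probability, P(X ≤ 5) = 0.25·0.0564592 + 0.25·0.736663 + 0.25·1 + 0.25·0.995904 = 0.697256.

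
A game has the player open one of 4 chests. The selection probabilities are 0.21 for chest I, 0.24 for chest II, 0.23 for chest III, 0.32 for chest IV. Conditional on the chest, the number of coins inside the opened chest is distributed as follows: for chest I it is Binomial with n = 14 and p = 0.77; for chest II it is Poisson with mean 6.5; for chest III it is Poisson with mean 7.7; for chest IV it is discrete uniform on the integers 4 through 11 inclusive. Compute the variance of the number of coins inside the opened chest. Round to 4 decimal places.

Per component, I: μ=10.78, E[X²]=118.688; II: μ=6.5, E[X²]=48.75; III: μ=7.7, E[X²]=66.99; IV: μ=7.5, E[X²]=61.5.
E[X] = 0.21·10.78 + 0.24·6.5 + 0.23·7.7 + 0.32·7.5 = 7.9948.
E[X²] = 0.21·118.688 + 0.24·48.75 + 0.23·66.99 + 0.32·61.5 = 71.7121.
Var(X) = E[X²] − (E[X])² = 71.7121 − 63.9168 = 7.79531.

7.7953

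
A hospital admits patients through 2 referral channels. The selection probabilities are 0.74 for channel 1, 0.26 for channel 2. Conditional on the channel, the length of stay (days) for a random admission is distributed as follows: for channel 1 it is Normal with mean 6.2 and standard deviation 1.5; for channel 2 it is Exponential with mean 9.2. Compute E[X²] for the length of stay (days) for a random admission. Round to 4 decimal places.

For each component E[X²] = Var + (mean)², giving 1: 40.69; 2: 169.28.
Overall E[X²] = 0.74·40.69 + 0.26·169.28 = 74.1234.

74.1234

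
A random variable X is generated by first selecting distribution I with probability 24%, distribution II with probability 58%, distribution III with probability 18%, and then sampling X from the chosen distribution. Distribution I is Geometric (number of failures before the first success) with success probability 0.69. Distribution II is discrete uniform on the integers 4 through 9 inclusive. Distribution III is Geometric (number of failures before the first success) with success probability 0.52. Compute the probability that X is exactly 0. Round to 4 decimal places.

0.2592

Conditional on each component, P(X = 0): I: 0.69; II: 0; III: 0.52.
By total probability, P(X = 0) = 0.24·0.69 + 0.58·0 + 0.18·0.52 = 0.2592.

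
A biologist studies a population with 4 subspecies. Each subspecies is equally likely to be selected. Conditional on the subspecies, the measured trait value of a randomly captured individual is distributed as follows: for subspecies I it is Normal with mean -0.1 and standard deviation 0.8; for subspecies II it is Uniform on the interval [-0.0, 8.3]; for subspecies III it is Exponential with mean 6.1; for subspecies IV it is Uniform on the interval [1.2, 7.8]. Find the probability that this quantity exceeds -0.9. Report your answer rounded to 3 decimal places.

Conditional on each subspecies, P(X > -0.9): I: 0.841345; II: 1; III: 1; IV: 1.
By total probability, P(X > -0.9) = 0.25·0.841345 + 0.25·1 + 0.25·1 + 0.25·1 = 0.960336.

0.960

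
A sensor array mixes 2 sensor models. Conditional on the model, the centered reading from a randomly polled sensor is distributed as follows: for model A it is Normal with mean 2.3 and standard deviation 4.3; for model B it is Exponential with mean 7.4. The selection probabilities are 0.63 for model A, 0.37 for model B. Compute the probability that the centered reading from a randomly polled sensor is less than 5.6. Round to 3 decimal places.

0.687

Conditional on each model, P(X < 5.6): A: 0.778591; B: 0.530814.
By total probability, P(X < 5.6) = 0.63·0.778591 + 0.37·0.530814 = 0.686913.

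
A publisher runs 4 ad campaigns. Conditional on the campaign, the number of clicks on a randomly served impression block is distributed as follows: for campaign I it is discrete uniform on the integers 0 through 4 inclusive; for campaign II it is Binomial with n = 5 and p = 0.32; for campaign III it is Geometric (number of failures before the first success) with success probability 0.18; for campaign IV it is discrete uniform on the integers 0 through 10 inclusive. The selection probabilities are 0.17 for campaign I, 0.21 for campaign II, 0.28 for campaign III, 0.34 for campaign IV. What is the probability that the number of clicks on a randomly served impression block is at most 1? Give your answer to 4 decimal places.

0.3239

Conditional on each campaign, P(X ≤ 1): I: 0.4; II: 0.487495; III: 0.3276; IV: 0.181818.
By total probability, P(X ≤ 1) = 0.17·0.4 + 0.21·0.487495 + 0.28·0.3276 + 0.34·0.181818 = 0.32392.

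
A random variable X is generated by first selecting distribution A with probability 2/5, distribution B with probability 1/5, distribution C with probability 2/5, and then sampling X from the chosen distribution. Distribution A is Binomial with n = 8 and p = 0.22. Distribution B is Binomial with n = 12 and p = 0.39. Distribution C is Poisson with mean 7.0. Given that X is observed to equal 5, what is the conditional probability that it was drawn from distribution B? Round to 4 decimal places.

Likelihoods P(X=5 | ·): A: 0.0136957; B: 0.224573; C: 0.127717.
Posterior ∝ prior × likelihood. Numerator for B: 0.2·0.224573 = 0.0449146.
Normalizing constant: 0.4·0.0136957 + 0.2·0.224573 + 0.4·0.127717 = 0.10148.
P(B | observation) = 0.0449146 / 0.10148 = 0.442597.

0.4426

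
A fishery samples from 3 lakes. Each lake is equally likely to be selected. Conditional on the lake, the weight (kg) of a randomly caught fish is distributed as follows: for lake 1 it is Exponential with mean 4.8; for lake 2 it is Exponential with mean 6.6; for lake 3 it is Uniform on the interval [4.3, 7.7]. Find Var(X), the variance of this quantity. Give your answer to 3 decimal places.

23.081

Per component, 1: μ=4.8, E[X²]=46.08; 2: μ=6.6, E[X²]=87.12; 3: μ=6, E[X²]=36.9633.
E[X] = 0.333333·4.8 + 0.333333·6.6 + 0.333333·6 = 5.8.
E[X²] = 0.333333·46.08 + 0.333333·87.12 + 0.333333·36.9633 = 56.7211.
Var(X) = E[X²] − (E[X])² = 56.7211 − 33.64 = 23.0811.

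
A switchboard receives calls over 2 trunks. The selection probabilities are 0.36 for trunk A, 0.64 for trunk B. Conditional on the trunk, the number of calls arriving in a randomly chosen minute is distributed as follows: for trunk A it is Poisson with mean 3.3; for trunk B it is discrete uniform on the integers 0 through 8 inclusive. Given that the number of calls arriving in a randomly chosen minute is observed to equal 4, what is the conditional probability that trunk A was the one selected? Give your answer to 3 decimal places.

Likelihoods P(X=4 | ·): A: 0.182252; B: 0.111111.
Posterior ∝ prior × likelihood. Numerator for A: 0.36·0.182252 = 0.0656108.
Normalizing constant: 0.36·0.182252 + 0.64·0.111111 = 0.136722.
P(A | observation) = 0.0656108 / 0.136722 = 0.479885.

0.480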